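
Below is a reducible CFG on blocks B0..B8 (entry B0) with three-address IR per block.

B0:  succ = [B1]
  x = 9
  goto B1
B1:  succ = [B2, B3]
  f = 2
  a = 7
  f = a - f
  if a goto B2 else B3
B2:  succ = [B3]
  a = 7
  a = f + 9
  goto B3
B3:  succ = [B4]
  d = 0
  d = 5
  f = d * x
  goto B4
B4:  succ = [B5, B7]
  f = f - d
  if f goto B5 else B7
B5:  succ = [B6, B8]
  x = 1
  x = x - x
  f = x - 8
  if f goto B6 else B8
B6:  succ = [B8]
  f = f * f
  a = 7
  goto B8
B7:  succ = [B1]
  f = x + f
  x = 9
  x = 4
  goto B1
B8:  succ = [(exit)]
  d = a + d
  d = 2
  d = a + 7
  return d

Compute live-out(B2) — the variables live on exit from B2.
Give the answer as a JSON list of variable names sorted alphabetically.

Answer: ["a", "x"]

Derivation:
Block summaries:
  B0 def {x} use ∅
  B1 def {a,f} use ∅
  B2 def {a} use {f}
  B3 def {d,f} use {x}
  B4 def {f} use {d,f}
  B5 def {f,x} use ∅
  B6 def {a,f} use {f}
  B7 def {f,x} use {f,x}
  B8 def {d} use {a,d}

Live sets:
  B0 li=∅ lo={x}
  B1 li={x} lo={a,f,x}
  B2 li={f,x} lo={a,x}
  B3 li={a,x} lo={a,d,f,x}
  B4 li={a,d,f,x} lo={a,d,f,x}
  B5 li={a,d} lo={a,d,f}
  B6 li={d,f} lo={a,d}
  B7 li={f,x} lo={x}
  B8 li={a,d} lo=∅

live-out(B2) = ["a", "x"]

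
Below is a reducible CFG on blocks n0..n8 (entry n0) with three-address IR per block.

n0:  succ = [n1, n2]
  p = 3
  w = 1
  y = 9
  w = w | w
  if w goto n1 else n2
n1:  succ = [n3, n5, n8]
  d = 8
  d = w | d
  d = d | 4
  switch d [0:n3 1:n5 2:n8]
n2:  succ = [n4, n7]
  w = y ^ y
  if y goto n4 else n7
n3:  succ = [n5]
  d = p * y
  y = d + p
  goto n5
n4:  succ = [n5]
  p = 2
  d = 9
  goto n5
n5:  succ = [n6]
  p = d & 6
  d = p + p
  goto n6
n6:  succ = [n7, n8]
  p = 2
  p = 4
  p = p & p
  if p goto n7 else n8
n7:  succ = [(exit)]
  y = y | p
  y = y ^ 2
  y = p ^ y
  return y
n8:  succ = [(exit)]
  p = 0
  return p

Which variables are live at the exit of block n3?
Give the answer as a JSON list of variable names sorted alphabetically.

Answer: ["d", "y"]

Working:
Per-block:
  n0 def {p,w,y} use ∅
  n1 def {d} use {w}
  n2 def {w} use {y}
  n3 def {d,y} use {p,y}
  n4 def {d,p} use ∅
  n5 def {d,p} use {d}
  n6 def {p} use ∅
  n7 def {y} use {p,y}
  n8 def {p} use ∅

Backward fixpoint:
  n0 li=∅ lo={p,w,y}
  n1 li={p,w,y} lo={d,p,y}
  n2 li={p,y} lo={p,y}
  n3 li={p,y} lo={d,y}
  n4 li={y} lo={d,y}
  n5 li={d,y} lo={y}
  n6 li={y} lo={p,y}
  n7 li={p,y} lo=∅
  n8 li=∅ lo=∅

live-out(n3) = ["d", "y"]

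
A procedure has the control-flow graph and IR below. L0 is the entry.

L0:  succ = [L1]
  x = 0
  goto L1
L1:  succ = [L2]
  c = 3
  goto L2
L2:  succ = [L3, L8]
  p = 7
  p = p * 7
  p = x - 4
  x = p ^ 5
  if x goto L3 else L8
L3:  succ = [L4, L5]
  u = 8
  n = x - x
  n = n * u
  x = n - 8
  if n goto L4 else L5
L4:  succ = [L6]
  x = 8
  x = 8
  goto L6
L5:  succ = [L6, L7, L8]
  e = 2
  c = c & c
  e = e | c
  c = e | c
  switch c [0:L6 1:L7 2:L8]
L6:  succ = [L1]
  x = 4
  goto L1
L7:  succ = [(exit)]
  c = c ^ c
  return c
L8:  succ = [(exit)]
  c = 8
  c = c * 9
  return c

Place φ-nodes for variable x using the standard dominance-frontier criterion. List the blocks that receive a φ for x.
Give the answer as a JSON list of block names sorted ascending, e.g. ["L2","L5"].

idom tree: L1←L0 L2←L1 L3←L2 L4←L3 L5←L3 L6←L3 L7←L5 L8←L2
Dom∩ at merges:
  L1: preds {L0,L6}: {L0} ∩ {L0,L1,L2,L3,L6} = {L0}; idom=L0
  L6: preds {L4,L5}: {L0,L1,L2,L3,L4} ∩ {L0,L1,L2,L3,L5} = {L0,L1,L2,L3}; idom=L3
  L8: preds {L2,L5}: {L0,L1,L2} ∩ {L0,L1,L2,L3,L5} = {L0,L1,L2}; idom=L2

Frontier:
  join L1 pred L0: · stop@L0
  join L1 pred L6: L6→L3→L2→L1 stop@L0
  join L6 pred L4: L4 stop@L3
  join L6 pred L5: L5 stop@L3
  join L8 pred L2: · stop@L2
  join L8 pred L5: L5→L3 stop@L2
  L0: DF=∅
  L1: DF={L1}
  L2: DF={L1}
  L3: DF={L1,L8}
  L4: DF={L6}
  L5: DF={L6,L8}
  L6: DF={L1}
  L7: DF=∅
  L8: DF=∅

φ for x: defs {L0,L2,L3,L4,L6}
  DF⁺ = {L1,L6,L8}

Answer: ["L1", "L6", "L8"]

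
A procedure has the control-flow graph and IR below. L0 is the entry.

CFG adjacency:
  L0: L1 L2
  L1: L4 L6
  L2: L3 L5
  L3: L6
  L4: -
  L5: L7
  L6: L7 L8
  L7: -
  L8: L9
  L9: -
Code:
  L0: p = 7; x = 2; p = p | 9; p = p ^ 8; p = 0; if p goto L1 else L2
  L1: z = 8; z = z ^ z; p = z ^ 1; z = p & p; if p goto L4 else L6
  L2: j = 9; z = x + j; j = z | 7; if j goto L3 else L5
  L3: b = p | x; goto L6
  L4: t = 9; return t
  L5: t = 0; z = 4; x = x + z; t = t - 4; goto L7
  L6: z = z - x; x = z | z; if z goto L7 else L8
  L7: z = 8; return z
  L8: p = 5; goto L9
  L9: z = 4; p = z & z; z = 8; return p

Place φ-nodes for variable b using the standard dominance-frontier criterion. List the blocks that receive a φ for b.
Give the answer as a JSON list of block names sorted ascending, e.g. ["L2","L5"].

Answer: ["L6", "L7"]

Analysis:
idom tree: L1←L0 L2←L0 L3←L2 L4←L1 L5←L2 L6←L0 L7←L0 L8←L6 L9←L8
Dom at joins:
  L6: preds {L1,L3}: {L0,L1} ∩ {L0,L2,L3} = {L0}; idom=L0
  L7: preds {L5,L6}: {L0,L2,L5} ∩ {L0,L6} = {L0}; idom=L0

Frontier:
  join L6 pred L1: L1 stop@L0
  join L6 pred L3: L3→L2 stop@L0
  join L7 pred L5: L5→L2 stop@L0
  join L7 pred L6: L6 stop@L0
  L0: DF=∅
  L1: DF={L6}
  L2: DF={L6,L7}
  L3: DF={L6}
  L4: DF=∅
  L5: DF={L7}
  L6: DF={L7}
  L7: DF=∅
  L8: DF=∅
  L9: DF=∅

φ for b: defs {L3}
  DF⁺ = {L6,L7}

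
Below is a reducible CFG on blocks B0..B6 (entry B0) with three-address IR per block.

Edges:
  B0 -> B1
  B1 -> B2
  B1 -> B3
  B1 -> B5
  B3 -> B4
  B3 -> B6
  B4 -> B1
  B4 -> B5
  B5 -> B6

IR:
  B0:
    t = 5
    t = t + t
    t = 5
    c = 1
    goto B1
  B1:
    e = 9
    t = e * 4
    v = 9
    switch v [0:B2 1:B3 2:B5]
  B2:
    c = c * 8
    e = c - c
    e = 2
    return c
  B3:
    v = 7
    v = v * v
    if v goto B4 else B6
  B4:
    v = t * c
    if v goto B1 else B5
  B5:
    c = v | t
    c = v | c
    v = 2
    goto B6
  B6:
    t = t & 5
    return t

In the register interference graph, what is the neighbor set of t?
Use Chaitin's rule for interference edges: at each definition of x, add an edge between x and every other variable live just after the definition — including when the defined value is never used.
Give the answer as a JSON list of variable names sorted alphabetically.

def/use:
  B0: def={c,t} ue=∅
  B1: def={e,t,v} ue=∅
  B2: def={c,e} ue={c}
  B3: def={v} ue=∅
  B4: def={v} ue={c,t}
  B5: def={c,v} ue={t,v}
  B6: def={t} ue={t}

Liveness:
  live B0: ∅→{c}
  live B1: {c}→{c,t,v}
  live B2: {c}→∅
  live B3: {c,t}→{c,t}
  live B4: {c,t}→{c,t,v}
  live B5: {t,v}→{t}
  live B6: {t}→∅

Interference:
  c: {e,t,v}
  e: {c}
  t: {c,v}
  v: {c,t}

N(t) = ["c", "v"]

Answer: ["c", "v"]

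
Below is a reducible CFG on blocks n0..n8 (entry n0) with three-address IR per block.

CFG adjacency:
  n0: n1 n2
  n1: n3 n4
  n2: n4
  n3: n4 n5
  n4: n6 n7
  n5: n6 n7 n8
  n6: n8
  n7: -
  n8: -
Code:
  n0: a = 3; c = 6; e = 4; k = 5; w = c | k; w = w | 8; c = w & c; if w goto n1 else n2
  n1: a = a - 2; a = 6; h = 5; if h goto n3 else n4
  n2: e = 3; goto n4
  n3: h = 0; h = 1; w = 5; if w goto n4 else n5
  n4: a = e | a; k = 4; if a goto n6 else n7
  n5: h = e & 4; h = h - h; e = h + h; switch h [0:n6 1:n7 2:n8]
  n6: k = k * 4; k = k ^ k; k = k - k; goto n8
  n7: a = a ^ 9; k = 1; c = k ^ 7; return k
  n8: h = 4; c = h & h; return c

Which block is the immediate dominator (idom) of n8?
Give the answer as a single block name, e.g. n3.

Answer: n0

Working:
idom tree: n1←n0 n2←n0 n3←n1 n4←n0 n5←n3 n6←n0 n7←n0 n8←n0
Join-block Dom:
  n4: preds {n1,n2,n3}: {n0,n1} ∩ {n0,n2} ∩ {n0,n1,n3} = {n0}; idom=n0
  n6: preds {n4,n5}: {n0,n4} ∩ {n0,n1,n3,n5} = {n0}; idom=n0
  n7: preds {n4,n5}: {n0,n4} ∩ {n0,n1,n3,n5} = {n0}; idom=n0
  n8: preds {n5,n6}: {n0,n1,n3,n5} ∩ {n0,n6} = {n0}; idom=n0

idom(n8) = n0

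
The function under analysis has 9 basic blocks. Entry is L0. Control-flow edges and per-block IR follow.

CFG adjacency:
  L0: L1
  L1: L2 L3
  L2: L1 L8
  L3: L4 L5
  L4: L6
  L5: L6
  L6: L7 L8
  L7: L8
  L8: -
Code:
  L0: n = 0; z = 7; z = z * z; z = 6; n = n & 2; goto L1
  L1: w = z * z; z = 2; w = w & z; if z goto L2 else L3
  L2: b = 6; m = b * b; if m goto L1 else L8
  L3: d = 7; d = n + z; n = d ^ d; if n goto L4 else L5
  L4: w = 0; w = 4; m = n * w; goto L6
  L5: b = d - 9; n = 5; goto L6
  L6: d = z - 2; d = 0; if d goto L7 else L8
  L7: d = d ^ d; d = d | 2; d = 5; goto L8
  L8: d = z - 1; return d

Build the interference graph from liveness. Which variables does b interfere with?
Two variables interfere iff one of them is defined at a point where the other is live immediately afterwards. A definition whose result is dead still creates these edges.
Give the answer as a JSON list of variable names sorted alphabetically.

Block summaries:
  L0: def={n,z} ue=∅
  L1: def={w,z} ue={z}
  L2: def={b,m} ue=∅
  L3: def={d,n} ue={n,z}
  L4: def={m,w} ue={n}
  L5: def={b,n} ue={d}
  L6: def={d} ue={z}
  L7: def={d} ue={d}
  L8: def={d} ue={z}

Liveness:
  L0 li=∅ lo={n,z}
  L1 li={n,z} lo={n,z}
  L2 li={n,z} lo={n,z}
  L3 li={n,z} lo={d,n,z}
  L4 li={n,z} lo={z}
  L5 li={d,z} lo={z}
  L6 li={z} lo={d,z}
  L7 li={d,z} lo={z}
  L8 li={z} lo=∅

Conflict graph:
  b: {n,z}
  d: {n,z}
  m: {n,z}
  n: {b,d,m,w,z}
  w: {n,z}
  z: {b,d,m,n,w}

N(b) = ["n", "z"]

Answer: ["n", "z"]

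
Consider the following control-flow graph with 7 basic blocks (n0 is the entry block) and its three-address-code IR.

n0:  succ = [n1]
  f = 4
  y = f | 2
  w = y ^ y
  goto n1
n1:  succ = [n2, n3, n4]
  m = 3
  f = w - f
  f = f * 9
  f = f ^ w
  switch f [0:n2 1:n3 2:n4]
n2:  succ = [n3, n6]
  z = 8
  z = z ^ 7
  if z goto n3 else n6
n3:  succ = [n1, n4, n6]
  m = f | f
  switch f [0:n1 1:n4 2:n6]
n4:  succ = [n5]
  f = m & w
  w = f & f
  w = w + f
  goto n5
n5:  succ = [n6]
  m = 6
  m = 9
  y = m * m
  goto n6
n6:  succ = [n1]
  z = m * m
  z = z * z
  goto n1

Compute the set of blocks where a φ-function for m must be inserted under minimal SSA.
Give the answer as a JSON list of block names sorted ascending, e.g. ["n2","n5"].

Answer: ["n1", "n4", "n6"]

Working:
idom tree: n1←n0 n2←n1 n3←n1 n4←n1 n5←n4 n6←n1
Join-block Dom:
  n1: preds {n0,n3,n6}: {n0} ∩ {n0,n1,n3} ∩ {n0,n1,n6} = {n0}; idom=n0
  n3: preds {n1,n2}: {n0,n1} ∩ {n0,n1,n2} = {n0,n1}; idom=n1
  n4: preds {n1,n3}: {n0,n1} ∩ {n0,n1,n3} = {n0,n1}; idom=n1
  n6: preds {n2,n3,n5}: {n0,n1,n2} ∩ {n0,n1,n3} ∩ {n0,n1,n4,n5} = {n0,n1}; idom=n1

Frontier:
  join n1 pred n0: · stop@n0
  join n1 pred n3: n3→n1 stop@n0
  join n1 pred n6: n6→n1 stop@n0
  join n3 pred n1: · stop@n1
  join n3 pred n2: n2 stop@n1
  join n4 pred n1: · stop@n1
  join n4 pred n3: n3 stop@n1
  join n6 pred n2: n2 stop@n1
  join n6 pred n3: n3 stop@n1
  join n6 pred n5: n5→n4 stop@n1
  n0 → ∅
  n1 → {n1}
  n2 → {n3,n6}
  n3 → {n1,n4,n6}
  n4 → {n6}
  n5 → {n6}
  n6 → {n1}

φ for m: defs {n1,n3,n5}
  DF⁺ = {n1,n4,n6}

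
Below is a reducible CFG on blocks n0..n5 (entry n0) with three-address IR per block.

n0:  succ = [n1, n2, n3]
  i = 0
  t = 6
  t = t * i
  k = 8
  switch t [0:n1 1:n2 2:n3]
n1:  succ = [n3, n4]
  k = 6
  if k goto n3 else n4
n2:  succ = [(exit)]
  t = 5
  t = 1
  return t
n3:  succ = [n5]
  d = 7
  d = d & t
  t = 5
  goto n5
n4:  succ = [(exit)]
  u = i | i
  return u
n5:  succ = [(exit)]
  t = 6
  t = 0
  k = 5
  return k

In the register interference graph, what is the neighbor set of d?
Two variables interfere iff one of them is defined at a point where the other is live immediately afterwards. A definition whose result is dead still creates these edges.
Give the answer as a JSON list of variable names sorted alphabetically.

Answer: ["t"]

Analysis:
def/use:
  n0: {i,k,t} / ∅
  n1: {k} / ∅
  n2: {t} / ∅
  n3: {d,t} / {t}
  n4: {u} / {i}
  n5: {k,t} / ∅

Live sets:
  n0: in=∅ out={i,t}
  n1: in={i,t} out={i,t}
  n2: in=∅ out=∅
  n3: in={t} out=∅
  n4: in={i} out=∅
  n5: in=∅ out=∅

Interfere edges:
  d — {t}
  i — {k,t}
  k — {i,t}
  t — {d,i,k}
  u — ∅

N(d) = ["t"]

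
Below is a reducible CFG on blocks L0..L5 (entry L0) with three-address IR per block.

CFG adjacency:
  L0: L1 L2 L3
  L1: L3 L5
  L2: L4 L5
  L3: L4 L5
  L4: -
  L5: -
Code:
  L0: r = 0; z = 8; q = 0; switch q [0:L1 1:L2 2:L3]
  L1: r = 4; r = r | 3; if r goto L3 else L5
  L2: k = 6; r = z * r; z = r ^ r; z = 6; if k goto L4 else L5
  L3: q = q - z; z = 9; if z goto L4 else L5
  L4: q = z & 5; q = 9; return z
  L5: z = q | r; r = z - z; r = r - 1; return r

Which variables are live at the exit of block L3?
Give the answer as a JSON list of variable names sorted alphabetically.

Answer: ["q", "r", "z"]

Derivation:
Per-block:
  L0: def={q,r,z} ue=∅
  L1: def={r} ue=∅
  L2: def={k,r,z} ue={r,z}
  L3: def={q,z} ue={q,z}
  L4: def={q} ue={z}
  L5: def={r,z} ue={q,r}

Liveness:
  L0 li=∅ lo={q,r,z}
  L1 li={q,z} lo={q,r,z}
  L2 li={q,r,z} lo={q,r,z}
  L3 li={q,r,z} lo={q,r,z}
  L4 li={z} lo=∅
  L5 li={q,r} lo=∅

live-out(L3) = ["q", "r", "z"]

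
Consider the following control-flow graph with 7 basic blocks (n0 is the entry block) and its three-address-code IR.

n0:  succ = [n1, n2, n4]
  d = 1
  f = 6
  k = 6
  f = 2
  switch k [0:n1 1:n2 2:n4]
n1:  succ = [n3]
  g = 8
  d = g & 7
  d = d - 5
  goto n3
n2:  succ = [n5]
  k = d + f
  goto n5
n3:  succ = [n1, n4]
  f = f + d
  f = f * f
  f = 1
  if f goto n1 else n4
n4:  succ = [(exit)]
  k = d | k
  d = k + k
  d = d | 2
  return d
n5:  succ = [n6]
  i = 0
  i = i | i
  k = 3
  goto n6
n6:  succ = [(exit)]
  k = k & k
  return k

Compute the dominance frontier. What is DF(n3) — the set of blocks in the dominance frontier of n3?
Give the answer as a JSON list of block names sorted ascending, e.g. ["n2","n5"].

idom tree: n1←n0 n2←n0 n3←n1 n4←n0 n5←n2 n6←n5
Dom∩ at merges:
  n1: preds {n0,n3}: {n0} ∩ {n0,n1,n3} = {n0}; idom=n0
  n4: preds {n0,n3}: {n0} ∩ {n0,n1,n3} = {n0}; idom=n0

Frontier:
  join n1 pred n0: · stop@n0
  join n1 pred n3: n3→n1 stop@n0
  join n4 pred n0: · stop@n0
  join n4 pred n3: n3→n1 stop@n0
  DF(n0)=∅
  DF(n1)={n1,n4}
  DF(n2)=∅
  DF(n3)={n1,n4}
  DF(n4)=∅
  DF(n5)=∅
  DF(n6)=∅

DF(n3) = ["n1", "n4"]

Answer: ["n1", "n4"]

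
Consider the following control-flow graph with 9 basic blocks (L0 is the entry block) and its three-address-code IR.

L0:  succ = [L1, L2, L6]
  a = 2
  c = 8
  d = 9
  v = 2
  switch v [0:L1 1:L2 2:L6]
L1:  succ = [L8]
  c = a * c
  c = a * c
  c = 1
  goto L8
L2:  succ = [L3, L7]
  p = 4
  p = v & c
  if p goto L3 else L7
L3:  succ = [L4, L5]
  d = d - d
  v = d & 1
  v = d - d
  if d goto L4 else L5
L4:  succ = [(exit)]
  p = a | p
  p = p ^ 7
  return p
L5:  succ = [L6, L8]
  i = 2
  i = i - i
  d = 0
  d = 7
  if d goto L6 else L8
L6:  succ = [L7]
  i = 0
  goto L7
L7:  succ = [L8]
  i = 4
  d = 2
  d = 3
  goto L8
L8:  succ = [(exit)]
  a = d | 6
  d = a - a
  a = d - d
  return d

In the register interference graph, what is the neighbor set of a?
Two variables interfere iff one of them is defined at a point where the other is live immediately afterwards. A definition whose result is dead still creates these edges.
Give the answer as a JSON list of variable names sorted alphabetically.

def/use:
  L0: def={a,c,d,v} ue=∅
  L1: def={c} ue={a,c}
  L2: def={p} ue={c,v}
  L3: def={d,v} ue={d}
  L4: def={p} ue={a,p}
  L5: def={d,i} ue=∅
  L6: def={i} ue=∅
  L7: def={d,i} ue=∅
  L8: def={a,d} ue={d}

Backward fixpoint:
  L0: in=∅ out={a,c,d,v}
  L1: in={a,c,d} out={d}
  L2: in={a,c,d,v} out={a,d,p}
  L3: in={a,d,p} out={a,p}
  L4: in={a,p} out=∅
  L5: in=∅ out={d}
  L6: in=∅ out=∅
  L7: in=∅ out={d}
  L8: in={d} out=∅

Interference:
  a — {c,d,p,v}
  c — {a,d,p,v}
  d — {a,c,p,v}
  i — ∅
  p — {a,c,d,v}
  v — {a,c,d,p}

N(a) = ["c", "d", "p", "v"]

Answer: ["c", "d", "p", "v"]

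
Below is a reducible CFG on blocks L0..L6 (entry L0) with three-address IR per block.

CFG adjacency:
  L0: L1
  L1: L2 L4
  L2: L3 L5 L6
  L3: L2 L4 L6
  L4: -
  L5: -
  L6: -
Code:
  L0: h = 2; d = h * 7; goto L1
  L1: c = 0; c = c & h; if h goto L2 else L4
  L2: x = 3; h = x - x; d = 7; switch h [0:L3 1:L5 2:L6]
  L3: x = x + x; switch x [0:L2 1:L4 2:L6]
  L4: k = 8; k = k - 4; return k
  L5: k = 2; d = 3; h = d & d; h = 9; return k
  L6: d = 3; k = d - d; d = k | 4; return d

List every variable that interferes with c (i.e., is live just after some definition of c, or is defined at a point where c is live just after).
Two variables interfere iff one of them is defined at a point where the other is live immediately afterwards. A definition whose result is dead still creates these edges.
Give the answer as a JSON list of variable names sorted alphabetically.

Answer: ["h"]

Derivation:
Per-block:
  L0 def {d,h} use ∅
  L1 def {c} use {h}
  L2 def {d,h,x} use ∅
  L3 def {x} use {x}
  L4 def {k} use ∅
  L5 def {d,h,k} use ∅
  L6 def {d,k} use ∅

Live sets:
  L0: in=∅ out={h}
  L1: in={h} out=∅
  L2: in=∅ out={x}
  L3: in={x} out=∅
  L4: in=∅ out=∅
  L5: in=∅ out=∅
  L6: in=∅ out=∅

Conflict graph:
  c: {h}
  d: {h,k,x}
  h: {c,d,k,x}
  k: {d,h}
  x: {d,h}

N(c) = ["h"]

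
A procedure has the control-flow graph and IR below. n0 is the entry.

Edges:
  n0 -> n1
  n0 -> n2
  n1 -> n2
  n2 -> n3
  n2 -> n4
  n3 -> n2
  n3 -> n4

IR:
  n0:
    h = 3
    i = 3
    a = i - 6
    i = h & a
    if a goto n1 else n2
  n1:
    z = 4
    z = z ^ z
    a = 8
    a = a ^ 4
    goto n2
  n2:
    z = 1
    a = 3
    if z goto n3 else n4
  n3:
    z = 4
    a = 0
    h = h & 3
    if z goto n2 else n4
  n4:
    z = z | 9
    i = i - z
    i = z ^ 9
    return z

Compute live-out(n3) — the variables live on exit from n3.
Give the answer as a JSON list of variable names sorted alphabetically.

Answer: ["h", "i", "z"]

Analysis:
def/use:
  n0: def={a,h,i} ue=∅
  n1: def={a,z} ue=∅
  n2: def={a,z} ue=∅
  n3: def={a,h,z} ue={h}
  n4: def={i,z} ue={i,z}

Liveness:
  n0 li=∅ lo={h,i}
  n1 li={h,i} lo={h,i}
  n2 li={h,i} lo={h,i,z}
  n3 li={h,i} lo={h,i,z}
  n4 li={i,z} lo=∅

live-out(n3) = ["h", "i", "z"]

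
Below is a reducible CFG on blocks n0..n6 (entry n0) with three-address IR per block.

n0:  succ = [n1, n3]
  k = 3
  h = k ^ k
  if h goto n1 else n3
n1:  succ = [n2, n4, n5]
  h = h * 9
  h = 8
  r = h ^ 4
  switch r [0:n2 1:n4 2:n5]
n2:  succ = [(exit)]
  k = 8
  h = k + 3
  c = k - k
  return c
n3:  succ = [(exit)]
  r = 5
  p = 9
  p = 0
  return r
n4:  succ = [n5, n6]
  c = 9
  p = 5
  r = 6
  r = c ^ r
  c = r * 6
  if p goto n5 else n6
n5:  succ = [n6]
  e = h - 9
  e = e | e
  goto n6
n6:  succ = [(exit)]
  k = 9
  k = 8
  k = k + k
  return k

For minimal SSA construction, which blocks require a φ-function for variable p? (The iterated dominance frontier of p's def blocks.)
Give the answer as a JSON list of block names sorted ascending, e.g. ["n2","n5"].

Answer: ["n5", "n6"]

Derivation:
idom tree: n1←n0 n2←n1 n3←n0 n4←n1 n5←n1 n6←n1
Join-block Dom:
  n5: preds {n1,n4}: {n0,n1} ∩ {n0,n1,n4} = {n0,n1}; idom=n1
  n6: preds {n4,n5}: {n0,n1,n4} ∩ {n0,n1,n5} = {n0,n1}; idom=n1

DF walk-up:
  n5←n1: walk · to n1
  n5←n4: walk n4 to n1
  n6←n4: walk n4 to n1
  n6←n5: walk n5 to n1
  n0 → ∅
  n1 → ∅
  n2 → ∅
  n3 → ∅
  n4 → {n5,n6}
  n5 → {n6}
  n6 → ∅

φ for p: defs {n3,n4}
  DF⁺ = {n5,n6}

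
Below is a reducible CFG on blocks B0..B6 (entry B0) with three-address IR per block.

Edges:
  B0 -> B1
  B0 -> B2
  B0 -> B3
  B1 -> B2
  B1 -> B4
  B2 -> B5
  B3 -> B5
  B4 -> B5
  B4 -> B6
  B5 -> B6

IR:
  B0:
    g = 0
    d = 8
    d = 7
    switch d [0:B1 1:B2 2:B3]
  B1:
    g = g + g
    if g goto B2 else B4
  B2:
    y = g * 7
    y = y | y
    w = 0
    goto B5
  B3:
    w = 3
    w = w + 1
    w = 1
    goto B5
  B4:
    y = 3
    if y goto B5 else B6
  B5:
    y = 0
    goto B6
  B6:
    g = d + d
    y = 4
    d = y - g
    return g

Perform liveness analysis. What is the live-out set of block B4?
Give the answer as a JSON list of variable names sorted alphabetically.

Answer: ["d"]

Derivation:
Block summaries:
  B0: def={d,g} ue=∅
  B1: def={g} ue={g}
  B2: def={w,y} ue={g}
  B3: def={w} ue=∅
  B4: def={y} ue=∅
  B5: def={y} ue=∅
  B6: def={d,g,y} ue={d}

Backward fixpoint:
  B0: in=∅ out={d,g}
  B1: in={d,g} out={d,g}
  B2: in={d,g} out={d}
  B3: in={d} out={d}
  B4: in={d} out={d}
  B5: in={d} out={d}
  B6: in={d} out=∅

live-out(B4) = ["d"]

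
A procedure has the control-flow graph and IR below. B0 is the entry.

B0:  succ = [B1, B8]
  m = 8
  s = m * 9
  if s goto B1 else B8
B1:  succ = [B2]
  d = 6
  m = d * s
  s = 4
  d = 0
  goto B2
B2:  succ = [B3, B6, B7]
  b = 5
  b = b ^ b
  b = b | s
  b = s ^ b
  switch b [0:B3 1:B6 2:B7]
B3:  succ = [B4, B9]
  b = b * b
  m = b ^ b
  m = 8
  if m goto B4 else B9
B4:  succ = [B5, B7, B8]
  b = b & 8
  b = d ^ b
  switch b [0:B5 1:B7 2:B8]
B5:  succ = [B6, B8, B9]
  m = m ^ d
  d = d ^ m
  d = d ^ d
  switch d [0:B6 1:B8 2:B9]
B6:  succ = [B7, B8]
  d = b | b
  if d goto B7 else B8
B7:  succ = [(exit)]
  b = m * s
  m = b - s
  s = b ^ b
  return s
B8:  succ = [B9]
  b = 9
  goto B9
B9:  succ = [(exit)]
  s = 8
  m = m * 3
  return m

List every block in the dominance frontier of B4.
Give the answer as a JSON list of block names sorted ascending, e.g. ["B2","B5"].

Answer: ["B6", "B7", "B8", "B9"]

Working:
idom tree: B1←B0 B2←B1 B3←B2 B4←B3 B5←B4 B6←B2 B7←B2 B8←B0 B9←B0
Join-block Dom:
  B6: preds {B2,B5}: {B0,B1,B2} ∩ {B0,B1,B2,B3,B4,B5} = {B0,B1,B2}; idom=B2
  B7: preds {B2,B4,B6}: {B0,B1,B2} ∩ {B0,B1,B2,B3,B4} ∩ {B0,B1,B2,B6} = {B0,B1,B2}; idom=B2
  B8: preds {B0,B4,B5,B6}: {B0} ∩ {B0,B1,B2,B3,B4} ∩ {B0,B1,B2,B3,B4,B5} ∩ {B0,B1,B2,B6} = {B0}; idom=B0
  B9: preds {B3,B5,B8}: {B0,B1,B2,B3} ∩ {B0,B1,B2,B3,B4,B5} ∩ {B0,B8} = {B0}; idom=B0

DF walk-up:
  B6←B2: walk · to B2
  B6←B5: walk B5→B4→B3 to B2
  B7←B2: walk · to B2
  B7←B4: walk B4→B3 to B2
  B7←B6: walk B6 to B2
  B8←B0: walk · to B0
  B8←B4: walk B4→B3→B2→B1 to B0
  B8←B5: walk B5→B4→B3→B2→B1 to B0
  B8←B6: walk B6→B2→B1 to B0
  B9←B3: walk B3→B2→B1 to B0
  B9←B5: walk B5→B4→B3→B2→B1 to B0
  B9←B8: walk B8 to B0
  DF(B0)=∅
  DF(B1)={B8,B9}
  DF(B2)={B8,B9}
  DF(B3)={B6,B7,B8,B9}
  DF(B4)={B6,B7,B8,B9}
  DF(B5)={B6,B8,B9}
  DF(B6)={B7,B8}
  DF(B7)=∅
  DF(B8)={B9}
  DF(B9)=∅

DF(B4) = ["B6", "B7", "B8", "B9"]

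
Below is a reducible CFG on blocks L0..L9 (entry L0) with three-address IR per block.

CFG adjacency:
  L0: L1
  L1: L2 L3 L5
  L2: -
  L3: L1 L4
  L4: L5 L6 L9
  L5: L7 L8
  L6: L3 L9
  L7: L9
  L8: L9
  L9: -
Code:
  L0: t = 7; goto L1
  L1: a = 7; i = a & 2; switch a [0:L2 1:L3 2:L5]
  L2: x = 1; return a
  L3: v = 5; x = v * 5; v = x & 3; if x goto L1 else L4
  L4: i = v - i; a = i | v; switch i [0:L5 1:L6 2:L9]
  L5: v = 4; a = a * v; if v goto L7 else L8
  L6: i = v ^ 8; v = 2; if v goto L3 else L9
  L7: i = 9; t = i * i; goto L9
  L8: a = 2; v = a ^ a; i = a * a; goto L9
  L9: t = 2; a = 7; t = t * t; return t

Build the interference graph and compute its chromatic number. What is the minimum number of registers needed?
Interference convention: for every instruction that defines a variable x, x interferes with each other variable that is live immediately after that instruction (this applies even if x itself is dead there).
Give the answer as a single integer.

Answer: 4

Derivation:
Block summaries:
  L0: {t} / ∅
  L1: {a,i} / ∅
  L2: {x} / {a}
  L3: {v,x} / ∅
  L4: {a,i} / {i,v}
  L5: {a,v} / {a}
  L6: {i,v} / {v}
  L7: {i,t} / ∅
  L8: {a,i,v} / ∅
  L9: {a,t} / ∅

Live sets:
  L0 li=∅ lo=∅
  L1 li=∅ lo={a,i}
  L2 li={a} lo=∅
  L3 li={i} lo={i,v}
  L4 li={i,v} lo={a,v}
  L5 li={a} lo=∅
  L6 li={v} lo={i}
  L7 li=∅ lo=∅
  L8 li=∅ lo=∅
  L9 li=∅ lo=∅

Interference:
  a: {i,t,v,x}
  i: {a,v,x}
  t: {a}
  v: {a,i,x}
  x: {a,i,v}

Chromatic number:
  clique {a,i,v,x} ⇒ need ≥ 4
  4-colouring: R0={a}  R1={i,t}  R2={v}  R3={x}
  χ = 4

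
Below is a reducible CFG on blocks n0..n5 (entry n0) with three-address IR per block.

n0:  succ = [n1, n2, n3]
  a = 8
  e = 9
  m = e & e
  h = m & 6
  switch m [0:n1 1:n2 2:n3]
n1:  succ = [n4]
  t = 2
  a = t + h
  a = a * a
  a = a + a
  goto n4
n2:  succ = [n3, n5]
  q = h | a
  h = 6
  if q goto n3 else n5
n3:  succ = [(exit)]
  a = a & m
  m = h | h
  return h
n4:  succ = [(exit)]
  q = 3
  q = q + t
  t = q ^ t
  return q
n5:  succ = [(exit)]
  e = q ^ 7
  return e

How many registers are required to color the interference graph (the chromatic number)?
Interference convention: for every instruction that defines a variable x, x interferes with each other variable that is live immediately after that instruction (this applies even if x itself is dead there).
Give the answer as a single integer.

def/use:
  n0: {a,e,h,m} / ∅
  n1: {a,t} / {h}
  n2: {h,q} / {a,h}
  n3: {a,m} / {a,h,m}
  n4: {q,t} / {t}
  n5: {e} / {q}

Liveness:
  live n0: ∅→{a,h,m}
  live n1: {h}→{t}
  live n2: {a,h,m}→{a,h,m,q}
  live n3: {a,h,m}→∅
  live n4: {t}→∅
  live n5: {q}→∅

Conflict graph:
  a: {e,h,m,q,t}
  e: {a}
  h: {a,m,q,t}
  m: {a,h,q}
  q: {a,h,m,t}
  t: {a,h,q}

Chromatic number:
  clique {a,h,m,q} ⇒ need ≥ 4
  4-colouring: c0={a}  c1={e,h}  c2={q}  c3={m,t}
  χ = 4

Answer: 4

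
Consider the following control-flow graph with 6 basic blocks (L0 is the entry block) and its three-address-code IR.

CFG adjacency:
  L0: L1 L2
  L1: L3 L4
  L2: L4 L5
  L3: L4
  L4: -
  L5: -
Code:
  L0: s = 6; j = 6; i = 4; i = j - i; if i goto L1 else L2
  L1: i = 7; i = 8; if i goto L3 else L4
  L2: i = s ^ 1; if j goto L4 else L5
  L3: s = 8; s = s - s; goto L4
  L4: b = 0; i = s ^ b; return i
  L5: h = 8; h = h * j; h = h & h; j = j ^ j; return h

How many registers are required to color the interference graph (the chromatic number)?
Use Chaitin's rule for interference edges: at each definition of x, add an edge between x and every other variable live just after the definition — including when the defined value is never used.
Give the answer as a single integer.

Block summaries:
  L0: {i,j,s} / ∅
  L1: {i} / ∅
  L2: {i} / {j,s}
  L3: {s} / ∅
  L4: {b,i} / {s}
  L5: {h,j} / {j}

Live sets:
  L0 li=∅ lo={j,s}
  L1 li={s} lo={s}
  L2 li={j,s} lo={j,s}
  L3 li=∅ lo={s}
  L4 li={s} lo=∅
  L5 li={j} lo=∅

Interfere edges:
  b: {s}
  h: {j}
  i: {j,s}
  j: {h,i,s}
  s: {b,i,j}

Chromatic number:
  {i,j,s} pairwise interfere (3-clique) ⇒ χ ≥ 3
  3-colouring: R0={b,j}  R1={h,s}  R2={i}
  χ = 3

Answer: 3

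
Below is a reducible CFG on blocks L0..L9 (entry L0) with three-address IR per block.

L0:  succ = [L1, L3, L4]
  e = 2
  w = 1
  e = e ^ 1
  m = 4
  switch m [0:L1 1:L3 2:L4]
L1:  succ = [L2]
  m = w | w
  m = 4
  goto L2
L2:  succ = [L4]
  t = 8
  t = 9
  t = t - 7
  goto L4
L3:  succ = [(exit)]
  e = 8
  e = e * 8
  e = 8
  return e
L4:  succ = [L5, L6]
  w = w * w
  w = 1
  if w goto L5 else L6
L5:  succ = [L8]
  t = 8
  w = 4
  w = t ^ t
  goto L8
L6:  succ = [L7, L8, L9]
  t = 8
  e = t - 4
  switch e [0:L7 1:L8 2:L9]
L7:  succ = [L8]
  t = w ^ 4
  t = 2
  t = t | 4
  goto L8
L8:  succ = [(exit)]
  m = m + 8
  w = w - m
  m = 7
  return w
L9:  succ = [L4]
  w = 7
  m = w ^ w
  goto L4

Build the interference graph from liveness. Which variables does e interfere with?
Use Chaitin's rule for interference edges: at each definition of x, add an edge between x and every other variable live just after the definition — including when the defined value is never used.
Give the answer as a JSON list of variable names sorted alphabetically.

Per-block:
  L0 def {e,m,w} use ∅
  L1 def {m} use {w}
  L2 def {t} use ∅
  L3 def {e} use ∅
  L4 def {w} use {w}
  L5 def {t,w} use ∅
  L6 def {e,t} use ∅
  L7 def {t} use {w}
  L8 def {m,w} use {m,w}
  L9 def {m,w} use ∅

Backward fixpoint:
  L0 li=∅ lo={m,w}
  L1 li={w} lo={m,w}
  L2 li={m,w} lo={m,w}
  L3 li=∅ lo=∅
  L4 li={m,w} lo={m,w}
  L5 li={m} lo={m,w}
  L6 li={m,w} lo={m,w}
  L7 li={m,w} lo={m,w}
  L8 li={m,w} lo=∅
  L9 li=∅ lo={m,w}

Interference:
  e — {m,w}
  m — {e,t,w}
  t — {m,w}
  w — {e,m,t}

N(e) = ["m", "w"]

Answer: ["m", "w"]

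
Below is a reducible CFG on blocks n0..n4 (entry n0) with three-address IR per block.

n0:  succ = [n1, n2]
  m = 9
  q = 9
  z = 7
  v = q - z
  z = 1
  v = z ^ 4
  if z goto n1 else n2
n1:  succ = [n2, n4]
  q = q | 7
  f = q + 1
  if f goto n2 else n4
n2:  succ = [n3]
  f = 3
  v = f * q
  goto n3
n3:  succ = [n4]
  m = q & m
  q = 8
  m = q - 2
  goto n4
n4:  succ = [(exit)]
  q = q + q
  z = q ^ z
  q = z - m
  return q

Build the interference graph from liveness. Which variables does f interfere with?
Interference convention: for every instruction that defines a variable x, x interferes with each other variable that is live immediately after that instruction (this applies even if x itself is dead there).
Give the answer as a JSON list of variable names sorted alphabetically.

Block summaries:
  n0: {m,q,v,z} / ∅
  n1: {f,q} / {q}
  n2: {f,v} / {q}
  n3: {m,q} / {m,q}
  n4: {q,z} / {m,q,z}

Live sets:
  n0 li=∅ lo={m,q,z}
  n1 li={m,q,z} lo={m,q,z}
  n2 li={m,q,z} lo={m,q,z}
  n3 li={m,q,z} lo={m,q,z}
  n4 li={m,q,z} lo=∅

Conflict graph:
  f — {m,q,z}
  m — {f,q,v,z}
  q — {f,m,v,z}
  v — {m,q,z}
  z — {f,m,q,v}

N(f) = ["m", "q", "z"]

Answer: ["m", "q", "z"]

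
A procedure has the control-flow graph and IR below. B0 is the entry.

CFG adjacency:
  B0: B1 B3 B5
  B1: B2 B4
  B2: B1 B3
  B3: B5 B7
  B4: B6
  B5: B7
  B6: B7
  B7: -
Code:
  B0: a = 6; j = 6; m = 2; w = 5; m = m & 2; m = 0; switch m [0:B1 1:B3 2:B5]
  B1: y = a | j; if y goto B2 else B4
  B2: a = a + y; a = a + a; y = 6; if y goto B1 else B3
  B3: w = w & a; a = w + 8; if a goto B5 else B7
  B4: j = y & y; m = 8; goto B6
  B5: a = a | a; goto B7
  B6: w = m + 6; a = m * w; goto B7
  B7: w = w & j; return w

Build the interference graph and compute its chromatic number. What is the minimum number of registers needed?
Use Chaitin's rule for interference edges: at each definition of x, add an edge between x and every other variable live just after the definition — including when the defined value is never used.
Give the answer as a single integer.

Answer: 4

Analysis:
Per-block:
  B0: {a,j,m,w} / ∅
  B1: {y} / {a,j}
  B2: {a,y} / {a,y}
  B3: {a,w} / {a,w}
  B4: {j,m} / {y}
  B5: {a} / {a}
  B6: {a,w} / {m}
  B7: {w} / {j,w}

Live sets:
  B0: in=∅ out={a,j,w}
  B1: in={a,j,w} out={a,j,w,y}
  B2: in={a,j,w,y} out={a,j,w}
  B3: in={a,j,w} out={a,j,w}
  B4: in={y} out={j,m}
  B5: in={a,j,w} out={j,w}
  B6: in={j,m} out={j,w}
  B7: in={j,w} out=∅

Conflict graph:
  a↔{j,m,w,y}
  j↔{a,m,w,y}
  m↔{a,j,w}
  w↔{a,j,m,y}
  y↔{a,j,w}

Registers:
  clique {a,j,m,w} ⇒ need ≥ 4
  assign a→r0 j→r1 m→r3 w→r2 y→r3 — no edge inside a register ⇒ χ ≤ 4
  χ = 4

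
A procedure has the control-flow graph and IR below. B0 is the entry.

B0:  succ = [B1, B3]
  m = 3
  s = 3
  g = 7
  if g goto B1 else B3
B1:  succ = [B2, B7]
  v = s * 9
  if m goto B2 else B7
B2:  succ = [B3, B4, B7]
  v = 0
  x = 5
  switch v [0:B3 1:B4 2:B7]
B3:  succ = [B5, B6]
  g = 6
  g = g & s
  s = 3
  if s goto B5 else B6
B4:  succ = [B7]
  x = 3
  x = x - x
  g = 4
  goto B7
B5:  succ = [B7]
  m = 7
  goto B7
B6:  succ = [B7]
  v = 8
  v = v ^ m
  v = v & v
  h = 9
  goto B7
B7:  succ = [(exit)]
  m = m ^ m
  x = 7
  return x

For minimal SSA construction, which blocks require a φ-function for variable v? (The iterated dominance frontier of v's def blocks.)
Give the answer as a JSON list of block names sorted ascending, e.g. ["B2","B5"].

Answer: ["B3", "B7"]

Derivation:
idom tree: B1←B0 B2←B1 B3←B0 B4←B2 B5←B3 B6←B3 B7←B0
Dom∩ at merges:
  B3: preds {B0,B2}: {B0} ∩ {B0,B1,B2} = {B0}; idom=B0
  B7: preds {B1,B2,B4,B5,B6}: {B0,B1} ∩ {B0,B1,B2} ∩ {B0,B1,B2,B4} ∩ {B0,B3,B5} ∩ {B0,B3,B6} = {B0}; idom=B0

DF walk-up:
  join B3 pred B0: · stop@B0
  join B3 pred B2: B2→B1 stop@B0
  join B7 pred B1: B1 stop@B0
  join B7 pred B2: B2→B1 stop@B0
  join B7 pred B4: B4→B2→B1 stop@B0
  join B7 pred B5: B5→B3 stop@B0
  join B7 pred B6: B6→B3 stop@B0
  DF(B0)=∅
  DF(B1)={B3,B7}
  DF(B2)={B3,B7}
  DF(B3)={B7}
  DF(B4)={B7}
  DF(B5)={B7}
  DF(B6)={B7}
  DF(B7)=∅

φ for v: defs {B1,B2,B6}
  DF⁺ = {B3,B7}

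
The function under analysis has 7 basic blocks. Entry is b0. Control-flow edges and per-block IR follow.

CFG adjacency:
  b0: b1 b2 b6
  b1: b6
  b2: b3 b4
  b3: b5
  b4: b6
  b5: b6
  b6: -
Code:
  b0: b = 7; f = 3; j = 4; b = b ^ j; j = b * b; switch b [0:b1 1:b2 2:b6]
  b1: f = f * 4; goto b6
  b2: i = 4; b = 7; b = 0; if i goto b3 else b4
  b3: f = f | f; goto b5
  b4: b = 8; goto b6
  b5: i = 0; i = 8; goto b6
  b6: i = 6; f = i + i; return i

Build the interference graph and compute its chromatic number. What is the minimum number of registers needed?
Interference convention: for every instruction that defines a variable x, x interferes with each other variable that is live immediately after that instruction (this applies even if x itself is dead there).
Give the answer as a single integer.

Answer: 3

Working:
def/use:
  b0 def {b,f,j} use ∅
  b1 def {f} use {f}
  b2 def {b,i} use ∅
  b3 def {f} use {f}
  b4 def {b} use ∅
  b5 def {i} use ∅
  b6 def {f,i} use ∅

Liveness:
  b0: in=∅ out={f}
  b1: in={f} out=∅
  b2: in={f} out={f}
  b3: in={f} out=∅
  b4: in=∅ out=∅
  b5: in=∅ out=∅
  b6: in=∅ out=∅

Interfere edges:
  b↔{f,i,j}
  f↔{b,i,j}
  i↔{b,f}
  j↔{b,f}

Registers:
  {b,f,i} pairwise interfere (3-clique) ⇒ χ ≥ 3
  assign b→R0 f→R1 i→R2 j→R2 — no edge inside a register ⇒ χ ≤ 3
  χ = 3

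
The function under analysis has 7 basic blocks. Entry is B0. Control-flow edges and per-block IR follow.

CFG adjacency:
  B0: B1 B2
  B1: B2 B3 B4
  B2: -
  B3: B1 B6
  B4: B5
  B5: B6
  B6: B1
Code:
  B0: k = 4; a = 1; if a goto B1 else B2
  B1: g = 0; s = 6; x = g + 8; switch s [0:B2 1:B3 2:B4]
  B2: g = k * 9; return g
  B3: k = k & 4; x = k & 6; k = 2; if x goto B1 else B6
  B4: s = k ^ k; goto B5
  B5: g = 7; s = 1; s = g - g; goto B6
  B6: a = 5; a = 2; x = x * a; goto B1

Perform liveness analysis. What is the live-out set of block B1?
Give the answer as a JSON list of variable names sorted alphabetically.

Answer: ["k", "x"]

Derivation:
Block summaries:
  B0 def {a,k} use ∅
  B1 def {g,s,x} use ∅
  B2 def {g} use {k}
  B3 def {k,x} use {k}
  B4 def {s} use {k}
  B5 def {g,s} use ∅
  B6 def {a,x} use {x}

Backward fixpoint:
  B0 li=∅ lo={k}
  B1 li={k} lo={k,x}
  B2 li={k} lo=∅
  B3 li={k} lo={k,x}
  B4 li={k,x} lo={k,x}
  B5 li={k,x} lo={k,x}
  B6 li={k,x} lo={k}

live-out(B1) = ["k", "x"]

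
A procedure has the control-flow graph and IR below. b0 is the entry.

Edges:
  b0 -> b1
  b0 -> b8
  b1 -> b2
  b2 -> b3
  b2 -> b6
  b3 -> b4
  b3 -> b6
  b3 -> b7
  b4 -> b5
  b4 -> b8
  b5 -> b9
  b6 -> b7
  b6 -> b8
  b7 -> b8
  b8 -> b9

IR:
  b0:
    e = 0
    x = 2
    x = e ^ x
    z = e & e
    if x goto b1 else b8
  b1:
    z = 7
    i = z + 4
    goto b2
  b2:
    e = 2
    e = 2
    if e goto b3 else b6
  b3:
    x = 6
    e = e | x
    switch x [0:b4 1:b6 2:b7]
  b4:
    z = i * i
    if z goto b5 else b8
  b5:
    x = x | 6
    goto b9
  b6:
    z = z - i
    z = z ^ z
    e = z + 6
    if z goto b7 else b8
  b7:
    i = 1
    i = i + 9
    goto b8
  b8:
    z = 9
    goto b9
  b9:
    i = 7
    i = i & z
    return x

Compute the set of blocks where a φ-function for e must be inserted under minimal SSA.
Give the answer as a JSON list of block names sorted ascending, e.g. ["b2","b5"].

Answer: ["b6", "b7", "b8", "b9"]

Derivation:
idom tree: b1←b0 b2←b1 b3←b2 b4←b3 b5←b4 b6←b2 b7←b2 b8←b0 b9←b0
Dom∩ at merges:
  b6: preds {b2,b3}: {b0,b1,b2} ∩ {b0,b1,b2,b3} = {b0,b1,b2}; idom=b2
  b7: preds {b3,b6}: {b0,b1,b2,b3} ∩ {b0,b1,b2,b6} = {b0,b1,b2}; idom=b2
  b8: preds {b0,b4,b6,b7}: {b0} ∩ {b0,b1,b2,b3,b4} ∩ {b0,b1,b2,b6} ∩ {b0,b1,b2,b7} = {b0}; idom=b0
  b9: preds {b5,b8}: {b0,b1,b2,b3,b4,b5} ∩ {b0,b8} = {b0}; idom=b0

Frontier:
  join b6 pred b2: · stop@b2
  join b6 pred b3: b3 stop@b2
  join b7 pred b3: b3 stop@b2
  join b7 pred b6: b6 stop@b2
  join b8 pred b0: · stop@b0
  join b8 pred b4: b4→b3→b2→b1 stop@b0
  join b8 pred b6: b6→b2→b1 stop@b0
  join b8 pred b7: b7→b2→b1 stop@b0
  join b9 pred b5: b5→b4→b3→b2→b1 stop@b0
  join b9 pred b8: b8 stop@b0
  b0 → ∅
  b1 → {b8,b9}
  b2 → {b8,b9}
  b3 → {b6,b7,b8,b9}
  b4 → {b8,b9}
  b5 → {b9}
  b6 → {b7,b8}
  b7 → {b8}
  b8 → {b9}
  b9 → ∅

φ for e: defs {b0,b2,b3,b6}
  DF⁺ = {b6,b7,b8,b9}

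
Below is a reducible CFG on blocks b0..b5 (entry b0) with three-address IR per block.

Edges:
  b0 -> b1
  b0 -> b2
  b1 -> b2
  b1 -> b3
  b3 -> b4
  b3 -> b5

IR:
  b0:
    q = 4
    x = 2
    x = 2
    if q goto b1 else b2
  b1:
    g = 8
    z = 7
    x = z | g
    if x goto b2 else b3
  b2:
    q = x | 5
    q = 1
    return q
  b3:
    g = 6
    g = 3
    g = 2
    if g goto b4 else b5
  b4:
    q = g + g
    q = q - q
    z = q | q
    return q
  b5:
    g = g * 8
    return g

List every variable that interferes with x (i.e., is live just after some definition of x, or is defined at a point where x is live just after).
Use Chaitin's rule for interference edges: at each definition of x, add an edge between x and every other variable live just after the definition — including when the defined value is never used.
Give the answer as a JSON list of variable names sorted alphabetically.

Answer: ["q"]

Derivation:
Per-block:
  b0: {q,x} / ∅
  b1: {g,x,z} / ∅
  b2: {q} / {x}
  b3: {g} / ∅
  b4: {q,z} / {g}
  b5: {g} / {g}

Liveness:
  b0 li=∅ lo={x}
  b1 li=∅ lo={x}
  b2 li={x} lo=∅
  b3 li=∅ lo={g}
  b4 li={g} lo=∅
  b5 li={g} lo=∅

Interference:
  g↔{z}
  q↔{x,z}
  x↔{q}
  z↔{g,q}

N(x) = ["q"]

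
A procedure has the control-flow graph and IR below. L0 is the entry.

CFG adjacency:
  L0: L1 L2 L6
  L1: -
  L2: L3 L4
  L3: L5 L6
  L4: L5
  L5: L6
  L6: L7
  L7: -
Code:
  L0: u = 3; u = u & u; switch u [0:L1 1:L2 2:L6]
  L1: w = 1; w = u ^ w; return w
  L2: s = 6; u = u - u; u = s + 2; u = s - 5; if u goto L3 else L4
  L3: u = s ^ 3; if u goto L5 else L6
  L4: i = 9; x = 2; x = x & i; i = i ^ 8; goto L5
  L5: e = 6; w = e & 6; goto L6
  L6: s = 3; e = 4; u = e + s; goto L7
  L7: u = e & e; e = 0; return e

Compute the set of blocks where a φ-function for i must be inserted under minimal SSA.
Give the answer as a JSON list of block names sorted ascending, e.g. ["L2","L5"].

Answer: ["L5", "L6"]

Working:
idom tree: L1←L0 L2←L0 L3←L2 L4←L2 L5←L2 L6←L0 L7←L6
Dom at joins:
  L5: preds {L3,L4}: {L0,L2,L3} ∩ {L0,L2,L4} = {L0,L2}; idom=L2
  L6: preds {L0,L3,L5}: {L0} ∩ {L0,L2,L3} ∩ {L0,L2,L5} = {L0}; idom=L0

DF walk-up:
  join L5 pred L3: L3 stop@L2
  join L5 pred L4: L4 stop@L2
  join L6 pred L0: · stop@L0
  join L6 pred L3: L3→L2 stop@L0
  join L6 pred L5: L5→L2 stop@L0
  L0 → ∅
  L1 → ∅
  L2 → {L6}
  L3 → {L5,L6}
  L4 → {L5}
  L5 → {L6}
  L6 → ∅
  L7 → ∅

φ for i: defs {L4}
  DF⁺ = {L5,L6}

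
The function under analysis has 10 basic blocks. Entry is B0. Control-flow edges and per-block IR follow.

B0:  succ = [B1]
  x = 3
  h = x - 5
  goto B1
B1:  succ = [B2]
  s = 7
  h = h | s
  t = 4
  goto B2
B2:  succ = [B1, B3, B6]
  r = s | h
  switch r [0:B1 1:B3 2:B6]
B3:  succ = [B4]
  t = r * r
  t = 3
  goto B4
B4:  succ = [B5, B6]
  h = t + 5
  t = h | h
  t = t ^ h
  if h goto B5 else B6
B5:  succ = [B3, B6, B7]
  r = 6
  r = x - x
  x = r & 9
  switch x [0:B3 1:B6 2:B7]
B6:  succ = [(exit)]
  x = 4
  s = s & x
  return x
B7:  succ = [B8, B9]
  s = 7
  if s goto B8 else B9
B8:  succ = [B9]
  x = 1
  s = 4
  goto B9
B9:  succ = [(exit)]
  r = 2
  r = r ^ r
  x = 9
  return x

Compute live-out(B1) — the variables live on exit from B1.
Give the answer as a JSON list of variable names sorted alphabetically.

Answer: ["h", "s", "x"]

Derivation:
Per-block:
  B0: def={h,x} ue=∅
  B1: def={h,s,t} ue={h}
  B2: def={r} ue={h,s}
  B3: def={t} ue={r}
  B4: def={h,t} ue={t}
  B5: def={r,x} ue={x}
  B6: def={s,x} ue={s}
  B7: def={s} ue=∅
  B8: def={s,x} ue=∅
  B9: def={r,x} ue=∅

Backward fixpoint:
  live B0: ∅→{h,x}
  live B1: {h,x}→{h,s,x}
  live B2: {h,s,x}→{h,r,s,x}
  live B3: {r,s,x}→{s,t,x}
  live B4: {s,t,x}→{s,x}
  live B5: {s,x}→{r,s,x}
  live B6: {s}→∅
  live B7: ∅→∅
  live B8: ∅→∅
  live B9: ∅→∅

live-out(B1) = ["h", "s", "x"]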